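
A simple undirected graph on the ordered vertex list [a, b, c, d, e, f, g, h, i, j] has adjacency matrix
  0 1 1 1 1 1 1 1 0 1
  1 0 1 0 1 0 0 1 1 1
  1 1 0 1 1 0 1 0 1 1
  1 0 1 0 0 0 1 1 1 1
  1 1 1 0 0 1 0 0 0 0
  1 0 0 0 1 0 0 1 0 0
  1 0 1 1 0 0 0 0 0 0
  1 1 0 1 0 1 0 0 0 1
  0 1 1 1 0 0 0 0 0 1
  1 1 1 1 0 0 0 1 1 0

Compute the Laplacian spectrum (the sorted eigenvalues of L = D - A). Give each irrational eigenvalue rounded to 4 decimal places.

[0, 2.2575, 2.9301, 3.9399, 4.6872, 6.3556, 6.7255, 7.6466, 8.3134, 9.1442]

With the vertex order [a, b, c, d, e, f, g, h, i, j], the degrees are [8, 6, 7, 6, 4, 3, 3, 5, 4, 6], giving D = diag(8, 6, 7, 6, 4, 3, 3, 5, 4, 6) and L = D - A. L is symmetric positive semidefinite, so every eigenvalue is real and nonnegative. By the matrix-tree theorem the graph has (1/10) * product of the nonzero eigenvalues = 303516 spanning trees.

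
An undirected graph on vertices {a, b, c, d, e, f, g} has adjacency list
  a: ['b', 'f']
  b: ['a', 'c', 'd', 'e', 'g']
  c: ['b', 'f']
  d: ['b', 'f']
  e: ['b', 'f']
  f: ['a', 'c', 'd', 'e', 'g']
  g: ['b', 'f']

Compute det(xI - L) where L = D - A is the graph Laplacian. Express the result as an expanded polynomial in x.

Each diagonal entry of L is the vertex degree and each off-diagonal entry is -1 where an edge is present, 0 otherwise; in the order [a, b, c, d, e, f, g] the diagonal is [2, 5, 2, 2, 2, 5, 2]. L has integer entries, so p(x) = det(xI - L) has integer coefficients. Expanding the determinant yields x^7 - 20x^6 + 155x^5 - 600x^4 + 1240x^3 - 1312x^2 + 560x. Since p(0) = det(-L) = 0, x divides p(x). By the matrix-tree theorem the graph has (1/7) * product of the nonzero eigenvalues = 80 spanning trees. The eigenvalues sum to 20, which equals trace(L) = 2|E|.

x^7 - 20x^6 + 155x^5 - 600x^4 + 1240x^3 - 1312x^2 + 560x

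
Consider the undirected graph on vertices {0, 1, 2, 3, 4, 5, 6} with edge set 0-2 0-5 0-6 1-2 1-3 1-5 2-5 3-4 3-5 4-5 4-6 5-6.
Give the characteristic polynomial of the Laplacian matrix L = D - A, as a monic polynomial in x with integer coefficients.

x^7 - 24x^6 + 231x^5 - 1140x^4 + 3036x^3 - 4128x^2 + 2240x

Each diagonal entry of L is the vertex degree and each off-diagonal entry is -1 where an edge is present, 0 otherwise; in the order [0, 1, 2, 3, 4, 5, 6] the diagonal is [3, 3, 3, 3, 3, 6, 3]. L has integer entries, so p(x) = det(xI - L) has integer coefficients. Expanding the determinant yields x^7 - 24x^6 + 231x^5 - 1140x^4 + 3036x^3 - 4128x^2 + 2240x. The constant term is 0 because L is singular (the all-ones vector lies in its kernel). There is one zero in the spectrum, matching the 1 component.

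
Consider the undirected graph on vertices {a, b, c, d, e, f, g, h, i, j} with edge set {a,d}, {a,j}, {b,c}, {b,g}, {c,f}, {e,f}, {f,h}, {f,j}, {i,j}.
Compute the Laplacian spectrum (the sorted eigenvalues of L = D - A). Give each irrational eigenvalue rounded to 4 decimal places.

With the vertex order [a, b, c, d, e, f, g, h, i, j], the degrees are [2, 2, 2, 1, 1, 4, 1, 1, 1, 3], giving D = diag(2, 2, 2, 1, 1, 4, 1, 1, 1, 3) and L = D - A. The multiplicity of 0 as a Laplacian eigenvalue equals the number of connected components. The largest eigenvalue, 5.3472, is at most the vertex count 10. There is one zero in the spectrum, matching the 1 component.

[0, 0.1861, 0.4111, 0.6824, 1, 1.4697, 2.1671, 3.0584, 3.6781, 5.3472]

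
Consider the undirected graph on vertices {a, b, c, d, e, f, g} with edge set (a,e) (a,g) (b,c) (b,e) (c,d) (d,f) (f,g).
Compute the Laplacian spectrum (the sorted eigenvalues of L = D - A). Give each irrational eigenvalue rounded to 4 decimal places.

[0, 0.7530, 0.7530, 2.4450, 2.4450, 3.8019, 3.8019]

With the vertex order [a, b, c, d, e, f, g], the degrees are [2, 2, 2, 2, 2, 2, 2], giving D = diag(2, 2, 2, 2, 2, 2, 2) and L = D - A. Diagonalising L (or applying a numerical eigensolver to the 7x7 matrix) gives the spectrum above.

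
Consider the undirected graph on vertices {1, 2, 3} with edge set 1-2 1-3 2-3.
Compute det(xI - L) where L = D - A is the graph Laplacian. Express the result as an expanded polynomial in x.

x^3 - 6x^2 + 9x

Reading degrees in the order [1, 2, 3] gives [2, 2, 2]; set D = diag(2, 2, 2) and form L = D - A. L has integer entries, so p(x) = det(xI - L) has integer coefficients. Expanding the determinant yields x^3 - 6x^2 + 9x. Since p(0) = det(-L) = 0, x divides p(x). The eigenvalues sum to 6, which equals trace(L) = 2|E|. The largest eigenvalue, 3, is at most the vertex count 3.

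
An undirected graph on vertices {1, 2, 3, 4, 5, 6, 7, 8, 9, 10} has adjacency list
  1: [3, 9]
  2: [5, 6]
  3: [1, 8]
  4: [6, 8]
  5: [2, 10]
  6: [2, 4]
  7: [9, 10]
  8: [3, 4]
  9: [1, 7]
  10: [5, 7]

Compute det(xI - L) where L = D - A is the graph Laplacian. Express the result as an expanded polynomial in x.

Each diagonal entry of L is the vertex degree and each off-diagonal entry is -1 where an edge is present, 0 otherwise; in the order [1, 2, 3, 4, 5, 6, 7, 8, 9, 10] the diagonal is [2, 2, 2, 2, 2, 2, 2, 2, 2, 2]. L has integer entries, so p(x) = det(xI - L) has integer coefficients. Expanding the determinant yields x^10 - 20x^9 + 170x^8 - 800x^7 + 2275x^6 - 4004x^5 + 4290x^4 - 2640x^3 + 825x^2 - 100x. The constant term is 0 because L is singular (the all-ones vector lies in its kernel). By the matrix-tree theorem the graph has (1/10) * product of the nonzero eigenvalues = 10 spanning trees.

x^10 - 20x^9 + 170x^8 - 800x^7 + 2275x^6 - 4004x^5 + 4290x^4 - 2640x^3 + 825x^2 - 100x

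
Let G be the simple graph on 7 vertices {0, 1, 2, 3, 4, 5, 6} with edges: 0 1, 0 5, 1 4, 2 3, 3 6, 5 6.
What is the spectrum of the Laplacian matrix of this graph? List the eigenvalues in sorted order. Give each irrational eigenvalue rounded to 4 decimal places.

Reading degrees in the order [0, 1, 2, 3, 4, 5, 6] gives [2, 2, 1, 2, 1, 2, 2]; set D = diag(2, 2, 1, 2, 1, 2, 2) and form L = D - A. Diagonalising L (or applying a numerical eigensolver to the 7x7 matrix) gives the spectrum above. There is one zero in the spectrum, matching the 1 component. The largest eigenvalue, 3.8019, is at most the vertex count 7.

[0, 0.1981, 0.7530, 1.5550, 2.4450, 3.2470, 3.8019]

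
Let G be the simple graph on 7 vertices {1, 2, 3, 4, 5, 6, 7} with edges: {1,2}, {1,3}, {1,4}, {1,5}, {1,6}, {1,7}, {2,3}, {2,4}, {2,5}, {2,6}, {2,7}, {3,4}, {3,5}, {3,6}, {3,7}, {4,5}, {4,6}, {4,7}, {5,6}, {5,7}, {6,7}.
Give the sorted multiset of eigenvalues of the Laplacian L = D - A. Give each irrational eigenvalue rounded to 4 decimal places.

[0, 7, 7, 7, 7, 7, 7]

Each diagonal entry of L is the vertex degree and each off-diagonal entry is -1 where an edge is present, 0 otherwise; in the order [1, 2, 3, 4, 5, 6, 7] the diagonal is [6, 6, 6, 6, 6, 6, 6]. L is symmetric positive semidefinite, so every eigenvalue is real and nonnegative. By the matrix-tree theorem the graph has (1/7) * product of the nonzero eigenvalues = 16807 spanning trees. The eigenvalues sum to 42, which equals trace(L) = 2|E|.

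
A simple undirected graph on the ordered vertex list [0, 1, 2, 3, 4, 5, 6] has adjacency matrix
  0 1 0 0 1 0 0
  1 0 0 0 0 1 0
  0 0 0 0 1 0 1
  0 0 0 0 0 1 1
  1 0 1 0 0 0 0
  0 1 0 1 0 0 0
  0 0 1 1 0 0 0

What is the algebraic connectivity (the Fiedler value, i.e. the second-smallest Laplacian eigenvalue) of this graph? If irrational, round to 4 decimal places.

With the vertex order [0, 1, 2, 3, 4, 5, 6], the degrees are [2, 2, 2, 2, 2, 2, 2], giving D = diag(2, 2, 2, 2, 2, 2, 2) and L = D - A. Computing the eigenvalues of L and sorting gives [0, 0.7530, 0.7530, 2.4450, 2.4450, 3.8019, 3.8019]. The Fiedler value lambda_2 = 0.7530 is strictly positive, so the graph is connected. The eigenvalues sum to 14, which equals trace(L) = 2|E|.

0.7530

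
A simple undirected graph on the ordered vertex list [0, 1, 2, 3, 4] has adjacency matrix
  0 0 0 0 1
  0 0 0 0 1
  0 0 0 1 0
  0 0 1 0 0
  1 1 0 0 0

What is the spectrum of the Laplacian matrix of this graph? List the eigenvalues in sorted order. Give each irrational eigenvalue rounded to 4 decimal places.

[0, 0, 1, 2, 3]

Reading degrees in the order [0, 1, 2, 3, 4] gives [1, 1, 1, 1, 2]; set D = diag(1, 1, 1, 1, 2) and form L = D - A. The multiplicity of 0 as a Laplacian eigenvalue equals the number of connected components. The 2 zero eigenvalues correspond to the 2 connected components. The eigenvalues sum to 6, which equals trace(L) = 2|E|.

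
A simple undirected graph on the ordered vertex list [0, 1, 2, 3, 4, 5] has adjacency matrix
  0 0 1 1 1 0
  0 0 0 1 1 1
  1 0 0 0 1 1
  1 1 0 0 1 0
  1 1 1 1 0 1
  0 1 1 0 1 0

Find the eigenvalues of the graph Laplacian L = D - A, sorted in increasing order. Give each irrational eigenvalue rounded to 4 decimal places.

[0, 2.3820, 2.3820, 4.6180, 4.6180, 6]

Each diagonal entry of L is the vertex degree and each off-diagonal entry is -1 where an edge is present, 0 otherwise; in the order [0, 1, 2, 3, 4, 5] the diagonal is [3, 3, 3, 3, 5, 3]. The multiplicity of 0 as a Laplacian eigenvalue equals the number of connected components. The largest eigenvalue, 6, is at most the vertex count 6.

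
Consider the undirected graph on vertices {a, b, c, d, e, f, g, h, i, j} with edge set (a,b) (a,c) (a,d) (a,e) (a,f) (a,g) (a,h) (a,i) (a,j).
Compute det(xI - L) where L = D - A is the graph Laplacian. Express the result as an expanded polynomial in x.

Each diagonal entry of L is the vertex degree and each off-diagonal entry is -1 where an edge is present, 0 otherwise; in the order [a, b, c, d, e, f, g, h, i, j] the diagonal is [9, 1, 1, 1, 1, 1, 1, 1, 1, 1]. The eigenvalues of L are [0, 1, 1, 1, 1, 1, 1, 1, 1, 10]; the characteristic polynomial is the product of (x - lambda_i), which multiplies out to x^10 - 18x^9 + 108x^8 - 336x^7 + 630x^6 - 756x^5 + 588x^4 - 288x^3 + 81x^2 - 10x. The coefficient of x^9 equals -trace(L) = -18, matching the sum of degrees. There is one zero in the spectrum, matching the 1 component.

x^10 - 18x^9 + 108x^8 - 336x^7 + 630x^6 - 756x^5 + 588x^4 - 288x^3 + 81x^2 - 10x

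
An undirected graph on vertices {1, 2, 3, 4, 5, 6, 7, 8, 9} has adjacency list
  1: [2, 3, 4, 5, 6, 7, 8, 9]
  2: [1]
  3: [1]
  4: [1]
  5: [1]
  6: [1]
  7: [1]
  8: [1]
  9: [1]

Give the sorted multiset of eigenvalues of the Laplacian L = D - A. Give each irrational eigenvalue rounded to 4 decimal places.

With the vertex order [1, 2, 3, 4, 5, 6, 7, 8, 9], the degrees are [8, 1, 1, 1, 1, 1, 1, 1, 1], giving D = diag(8, 1, 1, 1, 1, 1, 1, 1, 1) and L = D - A. Diagonalising L (or applying a numerical eigensolver to the 9x9 matrix) gives the spectrum above. By the matrix-tree theorem the graph has (1/9) * product of the nonzero eigenvalues = 1 spanning tree. The largest eigenvalue, 9, is at most the vertex count 9.

[0, 1, 1, 1, 1, 1, 1, 1, 9]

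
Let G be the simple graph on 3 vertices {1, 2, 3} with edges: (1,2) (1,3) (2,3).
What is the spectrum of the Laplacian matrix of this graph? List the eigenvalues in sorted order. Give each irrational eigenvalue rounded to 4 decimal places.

[0, 3, 3]

Reading degrees in the order [1, 2, 3] gives [2, 2, 2]; set D = diag(2, 2, 2) and form L = D - A. L is symmetric positive semidefinite, so every eigenvalue is real and nonnegative. The single zero eigenvalue shows the graph is connected. The largest eigenvalue, 3, is at most the vertex count 3. By the matrix-tree theorem the graph has (1/3) * product of the nonzero eigenvalues = 3 spanning trees.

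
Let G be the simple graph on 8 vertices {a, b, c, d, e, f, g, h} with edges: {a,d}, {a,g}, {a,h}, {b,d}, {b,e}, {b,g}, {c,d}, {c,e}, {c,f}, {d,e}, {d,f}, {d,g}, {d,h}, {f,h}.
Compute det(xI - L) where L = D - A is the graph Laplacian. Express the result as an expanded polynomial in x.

With the vertex order [a, b, c, d, e, f, g, h], the degrees are [3, 3, 3, 7, 3, 3, 3, 3], giving D = diag(3, 3, 3, 7, 3, 3, 3, 3) and L = D - A. Computing det(xI - L) by cofactor expansion (or equivalently via sum-over-permutations) gives x^8 - 28x^7 + 322x^6 - 1974x^5 + 6965x^4 - 14126x^3 + 15225x^2 - 6728x. Since p(0) = det(-L) = 0, x divides p(x). There is one zero in the spectrum, matching the 1 component. By the matrix-tree theorem the graph has (1/8) * product of the nonzero eigenvalues = 841 spanning trees.

x^8 - 28x^7 + 322x^6 - 1974x^5 + 6965x^4 - 14126x^3 + 15225x^2 - 6728x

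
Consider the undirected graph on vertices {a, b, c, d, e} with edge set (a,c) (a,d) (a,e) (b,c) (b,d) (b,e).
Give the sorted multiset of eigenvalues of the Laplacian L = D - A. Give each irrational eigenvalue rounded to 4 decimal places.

[0, 2, 2, 3, 5]

Each diagonal entry of L is the vertex degree and each off-diagonal entry is -1 where an edge is present, 0 otherwise; in the order [a, b, c, d, e] the diagonal is [3, 3, 2, 2, 2]. Diagonalising L (or applying a numerical eigensolver to the 5x5 matrix) gives the spectrum above. The largest eigenvalue, 5, is at most the vertex count 5. By the matrix-tree theorem the graph has (1/5) * product of the nonzero eigenvalues = 12 spanning trees.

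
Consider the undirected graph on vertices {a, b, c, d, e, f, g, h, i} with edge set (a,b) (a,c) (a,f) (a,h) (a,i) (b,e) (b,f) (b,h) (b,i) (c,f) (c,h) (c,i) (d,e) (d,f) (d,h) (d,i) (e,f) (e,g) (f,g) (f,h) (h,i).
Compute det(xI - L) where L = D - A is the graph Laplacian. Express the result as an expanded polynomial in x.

With the vertex order [a, b, c, d, e, f, g, h, i], the degrees are [5, 5, 4, 4, 4, 7, 2, 6, 5], giving D = diag(5, 5, 4, 4, 4, 7, 2, 6, 5) and L = D - A. Computing det(xI - L) by cofactor expansion (or equivalently via sum-over-permutations) gives x^9 - 42x^8 + 755x^7 - 7570x^6 + 46167x^5 - 174670x^4 + 398106x^3 - 495524x^2 + 254349x. The coefficient of x^8 equals -trace(L) = -42, matching the sum of degrees. There is one zero in the spectrum, matching the 1 component.

x^9 - 42x^8 + 755x^7 - 7570x^6 + 46167x^5 - 174670x^4 + 398106x^3 - 495524x^2 + 254349x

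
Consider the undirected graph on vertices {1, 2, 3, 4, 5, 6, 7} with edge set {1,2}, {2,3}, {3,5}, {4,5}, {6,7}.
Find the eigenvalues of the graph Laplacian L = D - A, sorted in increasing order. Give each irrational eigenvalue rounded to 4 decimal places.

Reading degrees in the order [1, 2, 3, 4, 5, 6, 7] gives [1, 2, 2, 1, 2, 1, 1]; set D = diag(1, 2, 2, 1, 2, 1, 1) and form L = D - A. The multiplicity of 0 as a Laplacian eigenvalue equals the number of connected components. The 2 zero eigenvalues correspond to the 2 connected components.

[0, 0, 0.3820, 1.3820, 2, 2.6180, 3.6180]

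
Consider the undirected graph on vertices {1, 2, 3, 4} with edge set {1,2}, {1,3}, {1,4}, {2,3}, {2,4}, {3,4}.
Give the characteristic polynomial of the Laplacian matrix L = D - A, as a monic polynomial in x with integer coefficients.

Each diagonal entry of L is the vertex degree and each off-diagonal entry is -1 where an edge is present, 0 otherwise; in the order [1, 2, 3, 4] the diagonal is [3, 3, 3, 3]. Computing det(xI - L) by cofactor expansion (or equivalently via sum-over-permutations) gives x^4 - 12x^3 + 48x^2 - 64x. Since p(0) = det(-L) = 0, x divides p(x). The eigenvalues sum to 12, which equals trace(L) = 2|E|.

x^4 - 12x^3 + 48x^2 - 64x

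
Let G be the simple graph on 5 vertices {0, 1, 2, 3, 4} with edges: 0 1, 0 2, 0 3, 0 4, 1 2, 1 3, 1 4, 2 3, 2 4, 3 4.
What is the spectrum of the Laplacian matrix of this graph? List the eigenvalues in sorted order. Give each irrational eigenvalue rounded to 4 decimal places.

With the vertex order [0, 1, 2, 3, 4], the degrees are [4, 4, 4, 4, 4], giving D = diag(4, 4, 4, 4, 4) and L = D - A. Diagonalising L (or applying a numerical eigensolver to the 5x5 matrix) gives the spectrum above. The single zero eigenvalue shows the graph is connected. The largest eigenvalue, 5, is at most the vertex count 5. The eigenvalues sum to 20, which equals trace(L) = 2|E|.

[0, 5, 5, 5, 5]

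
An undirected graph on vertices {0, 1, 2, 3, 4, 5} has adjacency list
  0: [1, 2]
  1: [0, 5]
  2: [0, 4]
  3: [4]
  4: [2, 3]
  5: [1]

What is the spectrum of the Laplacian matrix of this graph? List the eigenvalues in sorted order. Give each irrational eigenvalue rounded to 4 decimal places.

Each diagonal entry of L is the vertex degree and each off-diagonal entry is -1 where an edge is present, 0 otherwise; in the order [0, 1, 2, 3, 4, 5] the diagonal is [2, 2, 2, 1, 2, 1]. L is symmetric positive semidefinite, so every eigenvalue is real and nonnegative. There is one zero in the spectrum, matching the 1 component. The largest eigenvalue, 3.7321, is at most the vertex count 6.

[0, 0.2679, 1, 2, 3, 3.7321]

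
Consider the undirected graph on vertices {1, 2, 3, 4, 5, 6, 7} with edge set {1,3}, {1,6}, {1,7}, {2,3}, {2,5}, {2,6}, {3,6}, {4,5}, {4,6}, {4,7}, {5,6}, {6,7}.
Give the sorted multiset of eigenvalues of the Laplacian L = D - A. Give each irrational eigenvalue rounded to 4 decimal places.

[0, 2, 2, 4, 4, 5, 7]

With the vertex order [1, 2, 3, 4, 5, 6, 7], the degrees are [3, 3, 3, 3, 3, 6, 3], giving D = diag(3, 3, 3, 3, 3, 6, 3) and L = D - A. L is symmetric positive semidefinite, so every eigenvalue is real and nonnegative.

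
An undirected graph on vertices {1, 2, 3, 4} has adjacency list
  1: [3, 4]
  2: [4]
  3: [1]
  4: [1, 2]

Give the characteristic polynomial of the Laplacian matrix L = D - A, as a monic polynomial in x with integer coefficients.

With the vertex order [1, 2, 3, 4], the degrees are [2, 1, 1, 2], giving D = diag(2, 1, 1, 2) and L = D - A. Computing det(xI - L) by cofactor expansion (or equivalently via sum-over-permutations) gives x^4 - 6x^3 + 10x^2 - 4x. The coefficient of x^3 equals -trace(L) = -6, matching the sum of degrees. The eigenvalues sum to 6, which equals trace(L) = 2|E|. By the matrix-tree theorem the graph has (1/4) * product of the nonzero eigenvalues = 1 spanning tree.

x^4 - 6x^3 + 10x^2 - 4x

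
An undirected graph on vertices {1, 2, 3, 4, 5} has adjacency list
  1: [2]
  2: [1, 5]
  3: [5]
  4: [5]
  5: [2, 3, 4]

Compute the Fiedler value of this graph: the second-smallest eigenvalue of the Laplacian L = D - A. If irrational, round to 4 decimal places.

0.5188

Each diagonal entry of L is the vertex degree and each off-diagonal entry is -1 where an edge is present, 0 otherwise; in the order [1, 2, 3, 4, 5] the diagonal is [1, 2, 1, 1, 3]. The sorted Laplacian eigenvalues are [0, 0.5188, 1, 2.3111, 4.1701]; the algebraic connectivity is the second entry, 0.5188.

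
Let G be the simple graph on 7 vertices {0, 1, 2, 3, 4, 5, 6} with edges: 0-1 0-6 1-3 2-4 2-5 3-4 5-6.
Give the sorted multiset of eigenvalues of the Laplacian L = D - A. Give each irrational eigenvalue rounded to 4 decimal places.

[0, 0.7530, 0.7530, 2.4450, 2.4450, 3.8019, 3.8019]

With the vertex order [0, 1, 2, 3, 4, 5, 6], the degrees are [2, 2, 2, 2, 2, 2, 2], giving D = diag(2, 2, 2, 2, 2, 2, 2) and L = D - A. Since every row of L sums to 0, the all-ones vector is in the kernel and 0 is an eigenvalue. There is one zero in the spectrum, matching the 1 component.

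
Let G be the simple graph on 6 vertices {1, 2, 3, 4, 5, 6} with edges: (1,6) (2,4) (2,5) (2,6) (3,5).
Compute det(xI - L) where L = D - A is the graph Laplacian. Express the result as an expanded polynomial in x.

Each diagonal entry of L is the vertex degree and each off-diagonal entry is -1 where an edge is present, 0 otherwise; in the order [1, 2, 3, 4, 5, 6] the diagonal is [1, 3, 1, 1, 2, 2]. L has integer entries, so p(x) = det(xI - L) has integer coefficients. Expanding the determinant yields x^6 - 10x^5 + 35x^4 - 52x^3 + 31x^2 - 6x. The constant term is 0 because L is singular (the all-ones vector lies in its kernel).

x^6 - 10x^5 + 35x^4 - 52x^3 + 31x^2 - 6x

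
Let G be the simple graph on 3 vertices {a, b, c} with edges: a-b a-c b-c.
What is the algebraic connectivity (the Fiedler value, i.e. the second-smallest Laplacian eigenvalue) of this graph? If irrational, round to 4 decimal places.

3

With the vertex order [a, b, c], the degrees are [2, 2, 2], giving D = diag(2, 2, 2) and L = D - A. The sorted Laplacian eigenvalues are [0, 3, 3]; the algebraic connectivity is the second entry, 3. The eigenvalues sum to 6, which equals trace(L) = 2|E|. By the matrix-tree theorem the graph has (1/3) * product of the nonzero eigenvalues = 3 spanning trees.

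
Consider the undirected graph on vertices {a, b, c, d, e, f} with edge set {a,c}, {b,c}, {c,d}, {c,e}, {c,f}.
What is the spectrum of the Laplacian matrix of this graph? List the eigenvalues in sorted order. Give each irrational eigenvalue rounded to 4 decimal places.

Reading degrees in the order [a, b, c, d, e, f] gives [1, 1, 5, 1, 1, 1]; set D = diag(1, 1, 5, 1, 1, 1) and form L = D - A. L is symmetric positive semidefinite, so every eigenvalue is real and nonnegative. The eigenvalues sum to 10, which equals trace(L) = 2|E|. There is one zero in the spectrum, matching the 1 component.

[0, 1, 1, 1, 1, 6]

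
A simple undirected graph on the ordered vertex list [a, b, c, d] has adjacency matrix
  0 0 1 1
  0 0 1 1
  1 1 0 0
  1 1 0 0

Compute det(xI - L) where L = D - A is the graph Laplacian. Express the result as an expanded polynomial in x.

x^4 - 8x^3 + 20x^2 - 16x

With the vertex order [a, b, c, d], the degrees are [2, 2, 2, 2], giving D = diag(2, 2, 2, 2) and L = D - A. Computing det(xI - L) by cofactor expansion (or equivalently via sum-over-permutations) gives x^4 - 8x^3 + 20x^2 - 16x. The coefficient of x^3 equals -trace(L) = -8, matching the sum of degrees. The eigenvalues sum to 8, which equals trace(L) = 2|E|.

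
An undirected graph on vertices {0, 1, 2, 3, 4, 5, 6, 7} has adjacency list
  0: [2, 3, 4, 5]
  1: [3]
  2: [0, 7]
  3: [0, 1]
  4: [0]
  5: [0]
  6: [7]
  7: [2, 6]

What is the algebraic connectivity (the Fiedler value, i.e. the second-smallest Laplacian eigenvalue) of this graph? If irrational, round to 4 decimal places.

0.2538

Each diagonal entry of L is the vertex degree and each off-diagonal entry is -1 where an edge is present, 0 otherwise; in the order [0, 1, 2, 3, 4, 5, 6, 7] the diagonal is [4, 1, 2, 2, 1, 1, 1, 2]. The smallest Laplacian eigenvalue is always 0. The next one, lambda_2 = 0.2538, measures how hard the graph is to disconnect: larger values mean better connectivity. There is one zero in the spectrum, matching the 1 component.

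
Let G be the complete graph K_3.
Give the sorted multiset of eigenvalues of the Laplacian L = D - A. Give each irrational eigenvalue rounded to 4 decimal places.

[0, 3, 3]

The graph has 3 vertices and degree multiset [2, 2, 2]; D is the diagonal matrix of degrees and L = D - A. Diagonalising L (or applying a numerical eigensolver to the 3x3 matrix) gives the spectrum above. The largest eigenvalue, 3, is at most the vertex count 3. By the matrix-tree theorem the graph has (1/3) * product of the nonzero eigenvalues = 3 spanning trees.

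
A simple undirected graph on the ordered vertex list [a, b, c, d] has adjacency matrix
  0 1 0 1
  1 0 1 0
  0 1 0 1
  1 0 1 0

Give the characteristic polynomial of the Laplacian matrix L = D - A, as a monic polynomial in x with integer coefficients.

Each diagonal entry of L is the vertex degree and each off-diagonal entry is -1 where an edge is present, 0 otherwise; in the order [a, b, c, d] the diagonal is [2, 2, 2, 2]. L has integer entries, so p(x) = det(xI - L) has integer coefficients. Expanding the determinant yields x^4 - 8x^3 + 20x^2 - 16x. Since p(0) = det(-L) = 0, x divides p(x). By the matrix-tree theorem the graph has (1/4) * product of the nonzero eigenvalues = 4 spanning trees.

x^4 - 8x^3 + 20x^2 - 16x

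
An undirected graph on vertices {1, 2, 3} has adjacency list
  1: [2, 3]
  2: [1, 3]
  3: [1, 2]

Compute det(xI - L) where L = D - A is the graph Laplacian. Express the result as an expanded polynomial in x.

x^3 - 6x^2 + 9x

With the vertex order [1, 2, 3], the degrees are [2, 2, 2], giving D = diag(2, 2, 2) and L = D - A. L has integer entries, so p(x) = det(xI - L) has integer coefficients. Expanding the determinant yields x^3 - 6x^2 + 9x. Since p(0) = det(-L) = 0, x divides p(x). There is one zero in the spectrum, matching the 1 component.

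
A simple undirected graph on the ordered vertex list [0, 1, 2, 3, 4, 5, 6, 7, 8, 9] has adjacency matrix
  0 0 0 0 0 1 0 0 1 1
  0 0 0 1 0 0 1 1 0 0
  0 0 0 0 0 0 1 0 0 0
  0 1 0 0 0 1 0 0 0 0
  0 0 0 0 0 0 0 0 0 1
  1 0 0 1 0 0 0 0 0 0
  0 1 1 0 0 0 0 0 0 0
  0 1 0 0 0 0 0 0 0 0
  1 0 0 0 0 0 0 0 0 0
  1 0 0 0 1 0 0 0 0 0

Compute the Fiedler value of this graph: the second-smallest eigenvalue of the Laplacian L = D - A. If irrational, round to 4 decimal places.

With the vertex order [0, 1, 2, 3, 4, 5, 6, 7, 8, 9], the degrees are [3, 3, 1, 2, 1, 2, 2, 1, 1, 2], giving D = diag(3, 3, 1, 2, 1, 2, 2, 1, 1, 2) and L = D - A. The sorted Laplacian eigenvalues are [0, 0.1277, 0.5188, 0.6297, 1, 2, 2.3111, 2.7968, 4.1701, 4.4458]; the algebraic connectivity is the second entry, 0.1277. The largest eigenvalue, 4.4458, is at most the vertex count 10.

0.1277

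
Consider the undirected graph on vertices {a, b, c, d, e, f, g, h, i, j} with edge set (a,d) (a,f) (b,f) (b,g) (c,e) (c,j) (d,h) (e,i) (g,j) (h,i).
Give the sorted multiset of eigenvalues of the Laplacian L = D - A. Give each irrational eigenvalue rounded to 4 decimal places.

[0, 0.3820, 0.3820, 1.3820, 1.3820, 2.6180, 2.6180, 3.6180, 3.6180, 4]

Each diagonal entry of L is the vertex degree and each off-diagonal entry is -1 where an edge is present, 0 otherwise; in the order [a, b, c, d, e, f, g, h, i, j] the diagonal is [2, 2, 2, 2, 2, 2, 2, 2, 2, 2]. Diagonalising L (or applying a numerical eigensolver to the 10x10 matrix) gives the spectrum above.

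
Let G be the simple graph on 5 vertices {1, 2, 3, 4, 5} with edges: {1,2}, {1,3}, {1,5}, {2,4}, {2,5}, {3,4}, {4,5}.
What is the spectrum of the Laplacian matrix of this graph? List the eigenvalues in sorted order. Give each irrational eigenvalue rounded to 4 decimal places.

[0, 2, 3, 4, 5]

Reading degrees in the order [1, 2, 3, 4, 5] gives [3, 3, 2, 3, 3]; set D = diag(3, 3, 2, 3, 3) and form L = D - A. Diagonalising L (or applying a numerical eigensolver to the 5x5 matrix) gives the spectrum above. The single zero eigenvalue shows the graph is connected. The largest eigenvalue, 5, is at most the vertex count 5.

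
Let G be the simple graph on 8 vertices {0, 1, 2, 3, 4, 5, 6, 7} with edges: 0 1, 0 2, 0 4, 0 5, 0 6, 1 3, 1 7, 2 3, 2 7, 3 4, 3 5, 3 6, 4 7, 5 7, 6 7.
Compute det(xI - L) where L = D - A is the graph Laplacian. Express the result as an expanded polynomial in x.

x^8 - 30x^7 + 375x^6 - 2540x^5 + 10095x^4 - 23598x^3 + 30105x^2 - 16200x

With the vertex order [0, 1, 2, 3, 4, 5, 6, 7], the degrees are [5, 3, 3, 5, 3, 3, 3, 5], giving D = diag(5, 3, 3, 5, 3, 3, 3, 5) and L = D - A. The eigenvalues of L are [0, 3, 3, 3, 3, 5, 5, 8]; the characteristic polynomial is the product of (x - lambda_i), which multiplies out to x^8 - 30x^7 + 375x^6 - 2540x^5 + 10095x^4 - 23598x^3 + 30105x^2 - 16200x. Since p(0) = det(-L) = 0, x divides p(x). The largest eigenvalue, 8, is at most the vertex count 8. There is one zero in the spectrum, matching the 1 component.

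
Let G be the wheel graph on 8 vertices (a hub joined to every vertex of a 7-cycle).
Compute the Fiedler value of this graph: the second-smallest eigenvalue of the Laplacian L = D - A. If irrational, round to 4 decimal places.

The graph has 8 vertices and degree multiset [7, 3, 3, 3, 3, 3, 3, 3]; D is the diagonal matrix of degrees and L = D - A. The smallest Laplacian eigenvalue is always 0. The next one, lambda_2 = 1.7530, measures how hard the graph is to disconnect: larger values mean better connectivity.

1.7530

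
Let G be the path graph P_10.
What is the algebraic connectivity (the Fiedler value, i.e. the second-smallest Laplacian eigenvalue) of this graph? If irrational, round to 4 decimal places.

0.0979

The graph has 10 vertices and degree multiset [2, 2, 2, 2, 2, 2, 2, 2, 1, 1]; D is the diagonal matrix of degrees and L = D - A. The sorted Laplacian eigenvalues are [0, 0.0979, 0.3820, 0.8244, 1.3820, 2, 2.6180, 3.1756, 3.6180, 3.9021]; the algebraic connectivity is the second entry, 0.0979. By the matrix-tree theorem the graph has (1/10) * product of the nonzero eigenvalues = 1 spanning tree.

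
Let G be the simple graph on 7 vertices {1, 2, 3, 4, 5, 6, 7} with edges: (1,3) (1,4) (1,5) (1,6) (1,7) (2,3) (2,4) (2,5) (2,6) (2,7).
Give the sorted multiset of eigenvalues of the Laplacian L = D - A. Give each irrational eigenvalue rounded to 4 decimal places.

With the vertex order [1, 2, 3, 4, 5, 6, 7], the degrees are [5, 5, 2, 2, 2, 2, 2], giving D = diag(5, 5, 2, 2, 2, 2, 2) and L = D - A. Since every row of L sums to 0, the all-ones vector is in the kernel and 0 is an eigenvalue. The single zero eigenvalue shows the graph is connected. The eigenvalues sum to 20, which equals trace(L) = 2|E|.

[0, 2, 2, 2, 2, 5, 7]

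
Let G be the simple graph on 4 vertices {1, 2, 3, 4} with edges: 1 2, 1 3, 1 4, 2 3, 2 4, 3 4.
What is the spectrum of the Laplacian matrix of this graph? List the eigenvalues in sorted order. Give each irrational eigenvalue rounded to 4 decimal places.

Reading degrees in the order [1, 2, 3, 4] gives [3, 3, 3, 3]; set D = diag(3, 3, 3, 3) and form L = D - A. The multiplicity of 0 as a Laplacian eigenvalue equals the number of connected components. The largest eigenvalue, 4, is at most the vertex count 4. The eigenvalues sum to 12, which equals trace(L) = 2|E|.

[0, 4, 4, 4]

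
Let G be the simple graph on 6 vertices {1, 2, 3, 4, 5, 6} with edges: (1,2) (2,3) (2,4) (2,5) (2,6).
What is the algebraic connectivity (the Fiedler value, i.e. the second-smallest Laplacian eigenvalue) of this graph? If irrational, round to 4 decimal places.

Reading degrees in the order [1, 2, 3, 4, 5, 6] gives [1, 5, 1, 1, 1, 1]; set D = diag(1, 5, 1, 1, 1, 1) and form L = D - A. The smallest Laplacian eigenvalue is always 0. The next one, lambda_2 = 1, measures how hard the graph is to disconnect: larger values mean better connectivity. By the matrix-tree theorem the graph has (1/6) * product of the nonzero eigenvalues = 1 spanning tree. The eigenvalues sum to 10, which equals trace(L) = 2|E|.

1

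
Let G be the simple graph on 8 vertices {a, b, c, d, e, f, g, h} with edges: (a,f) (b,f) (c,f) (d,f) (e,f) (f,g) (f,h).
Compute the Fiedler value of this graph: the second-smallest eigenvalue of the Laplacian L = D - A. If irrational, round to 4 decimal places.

Each diagonal entry of L is the vertex degree and each off-diagonal entry is -1 where an edge is present, 0 otherwise; in the order [a, b, c, d, e, f, g, h] the diagonal is [1, 1, 1, 1, 1, 7, 1, 1]. Computing the eigenvalues of L and sorting gives [0, 1, 1, 1, 1, 1, 1, 8]. The Fiedler value lambda_2 = 1 is strictly positive, so the graph is connected. There is one zero in the spectrum, matching the 1 component.

1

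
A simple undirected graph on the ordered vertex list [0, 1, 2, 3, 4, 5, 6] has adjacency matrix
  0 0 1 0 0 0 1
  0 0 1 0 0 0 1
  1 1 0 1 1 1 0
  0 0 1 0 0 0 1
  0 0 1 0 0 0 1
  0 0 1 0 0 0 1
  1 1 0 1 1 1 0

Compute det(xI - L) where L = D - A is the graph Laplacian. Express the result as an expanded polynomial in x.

Reading degrees in the order [0, 1, 2, 3, 4, 5, 6] gives [2, 2, 5, 2, 2, 2, 5]; set D = diag(2, 2, 5, 2, 2, 2, 5) and form L = D - A. Computing det(xI - L) by cofactor expansion (or equivalently via sum-over-permutations) gives x^7 - 20x^6 + 155x^5 - 600x^4 + 1240x^3 - 1312x^2 + 560x. The constant term is 0 because L is singular (the all-ones vector lies in its kernel). By the matrix-tree theorem the graph has (1/7) * product of the nonzero eigenvalues = 80 spanning trees.

x^7 - 20x^6 + 155x^5 - 600x^4 + 1240x^3 - 1312x^2 + 560x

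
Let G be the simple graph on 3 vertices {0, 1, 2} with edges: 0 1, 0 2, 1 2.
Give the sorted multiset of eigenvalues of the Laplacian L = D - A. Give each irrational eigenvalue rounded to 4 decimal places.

[0, 3, 3]

Reading degrees in the order [0, 1, 2] gives [2, 2, 2]; set D = diag(2, 2, 2) and form L = D - A. The multiplicity of 0 as a Laplacian eigenvalue equals the number of connected components. There is one zero in the spectrum, matching the 1 component. By the matrix-tree theorem the graph has (1/3) * product of the nonzero eigenvalues = 3 spanning trees.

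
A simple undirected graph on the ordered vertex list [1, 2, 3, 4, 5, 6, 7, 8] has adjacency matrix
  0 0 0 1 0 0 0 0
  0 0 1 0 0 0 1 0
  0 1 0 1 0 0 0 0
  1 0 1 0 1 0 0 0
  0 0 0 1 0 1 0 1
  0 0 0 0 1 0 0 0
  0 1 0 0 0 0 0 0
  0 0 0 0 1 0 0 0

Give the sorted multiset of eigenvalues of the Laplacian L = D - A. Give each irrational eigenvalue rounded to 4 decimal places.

[0, 0.2243, 0.5858, 1, 1.4108, 2.7237, 3.4142, 4.6412]

With the vertex order [1, 2, 3, 4, 5, 6, 7, 8], the degrees are [1, 2, 2, 3, 3, 1, 1, 1], giving D = diag(1, 2, 2, 3, 3, 1, 1, 1) and L = D - A. The multiplicity of 0 as a Laplacian eigenvalue equals the number of connected components. The single zero eigenvalue shows the graph is connected. The eigenvalues sum to 14, which equals trace(L) = 2|E|.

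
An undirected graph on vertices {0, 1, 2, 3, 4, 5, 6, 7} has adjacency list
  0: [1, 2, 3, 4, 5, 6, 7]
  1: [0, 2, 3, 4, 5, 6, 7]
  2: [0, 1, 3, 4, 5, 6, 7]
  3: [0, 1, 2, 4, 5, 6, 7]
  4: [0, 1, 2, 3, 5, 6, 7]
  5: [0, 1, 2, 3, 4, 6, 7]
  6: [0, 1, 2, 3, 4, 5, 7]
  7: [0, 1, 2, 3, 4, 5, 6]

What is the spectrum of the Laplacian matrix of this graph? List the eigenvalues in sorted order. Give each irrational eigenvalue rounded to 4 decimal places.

[0, 8, 8, 8, 8, 8, 8, 8]

Reading degrees in the order [0, 1, 2, 3, 4, 5, 6, 7] gives [7, 7, 7, 7, 7, 7, 7, 7]; set D = diag(7, 7, 7, 7, 7, 7, 7, 7) and form L = D - A. Diagonalising L (or applying a numerical eigensolver to the 8x8 matrix) gives the spectrum above. By the matrix-tree theorem the graph has (1/8) * product of the nonzero eigenvalues = 262144 spanning trees.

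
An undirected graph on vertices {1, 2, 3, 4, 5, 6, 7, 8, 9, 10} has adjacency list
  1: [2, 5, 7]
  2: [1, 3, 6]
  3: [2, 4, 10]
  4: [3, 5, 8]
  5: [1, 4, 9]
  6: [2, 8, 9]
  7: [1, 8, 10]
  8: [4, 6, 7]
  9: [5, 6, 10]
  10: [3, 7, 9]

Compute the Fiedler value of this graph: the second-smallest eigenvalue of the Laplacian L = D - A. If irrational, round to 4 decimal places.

Each diagonal entry of L is the vertex degree and each off-diagonal entry is -1 where an edge is present, 0 otherwise; in the order [1, 2, 3, 4, 5, 6, 7, 8, 9, 10] the diagonal is [3, 3, 3, 3, 3, 3, 3, 3, 3, 3]. The sorted Laplacian eigenvalues are [0, 2, 2, 2, 2, 2, 5, 5, 5, 5]; the algebraic connectivity is the second entry, 2.

2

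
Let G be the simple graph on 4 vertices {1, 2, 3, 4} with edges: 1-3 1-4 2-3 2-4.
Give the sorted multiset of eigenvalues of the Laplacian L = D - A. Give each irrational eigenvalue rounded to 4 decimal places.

With the vertex order [1, 2, 3, 4], the degrees are [2, 2, 2, 2], giving D = diag(2, 2, 2, 2) and L = D - A. Diagonalising L (or applying a numerical eigensolver to the 4x4 matrix) gives the spectrum above. There is one zero in the spectrum, matching the 1 component.

[0, 2, 2, 4]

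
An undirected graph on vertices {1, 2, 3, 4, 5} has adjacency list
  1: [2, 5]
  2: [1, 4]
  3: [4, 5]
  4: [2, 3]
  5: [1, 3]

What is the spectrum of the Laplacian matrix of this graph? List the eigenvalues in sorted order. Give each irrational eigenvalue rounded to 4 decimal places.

Each diagonal entry of L is the vertex degree and each off-diagonal entry is -1 where an edge is present, 0 otherwise; in the order [1, 2, 3, 4, 5] the diagonal is [2, 2, 2, 2, 2]. L is symmetric positive semidefinite, so every eigenvalue is real and nonnegative. The single zero eigenvalue shows the graph is connected. By the matrix-tree theorem the graph has (1/5) * product of the nonzero eigenvalues = 5 spanning trees.

[0, 1.3820, 1.3820, 3.6180, 3.6180]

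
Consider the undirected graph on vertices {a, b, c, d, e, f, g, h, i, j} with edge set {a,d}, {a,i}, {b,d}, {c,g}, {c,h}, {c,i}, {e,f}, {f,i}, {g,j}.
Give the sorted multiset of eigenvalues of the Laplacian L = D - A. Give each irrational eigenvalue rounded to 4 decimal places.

[0, 0.1859, 0.2989, 0.6329, 1.1826, 2, 2.3183, 3.0437, 3.5861, 4.7517]

Reading degrees in the order [a, b, c, d, e, f, g, h, i, j] gives [2, 1, 3, 2, 1, 2, 2, 1, 3, 1]; set D = diag(2, 1, 3, 2, 1, 2, 2, 1, 3, 1) and form L = D - A. Since every row of L sums to 0, the all-ones vector is in the kernel and 0 is an eigenvalue. The eigenvalues sum to 18, which equals trace(L) = 2|E|. The largest eigenvalue, 4.7517, is at most the vertex count 10.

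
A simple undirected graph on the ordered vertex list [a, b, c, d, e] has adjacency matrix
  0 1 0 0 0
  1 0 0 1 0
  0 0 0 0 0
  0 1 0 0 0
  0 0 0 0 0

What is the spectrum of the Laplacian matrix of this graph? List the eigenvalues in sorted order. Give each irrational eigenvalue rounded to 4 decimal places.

Each diagonal entry of L is the vertex degree and each off-diagonal entry is -1 where an edge is present, 0 otherwise; in the order [a, b, c, d, e] the diagonal is [1, 2, 0, 1, 0]. The multiplicity of 0 as a Laplacian eigenvalue equals the number of connected components. The 3 zero eigenvalues correspond to the 3 connected components. There are 3 zeros in the spectrum, matching the 3 components. The largest eigenvalue, 3, is at most the vertex count 5.

[0, 0, 0, 1, 3]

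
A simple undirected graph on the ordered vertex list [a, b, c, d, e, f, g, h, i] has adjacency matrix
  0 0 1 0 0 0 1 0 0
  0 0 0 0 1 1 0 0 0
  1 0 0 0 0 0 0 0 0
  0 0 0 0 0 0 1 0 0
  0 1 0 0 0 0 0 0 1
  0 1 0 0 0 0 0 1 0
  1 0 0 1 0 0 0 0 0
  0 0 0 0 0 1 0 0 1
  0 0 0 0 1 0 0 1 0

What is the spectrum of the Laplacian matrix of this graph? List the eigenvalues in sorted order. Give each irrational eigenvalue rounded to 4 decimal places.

[0, 0, 0.5858, 1.3820, 1.3820, 2, 3.4142, 3.6180, 3.6180]

Each diagonal entry of L is the vertex degree and each off-diagonal entry is -1 where an edge is present, 0 otherwise; in the order [a, b, c, d, e, f, g, h, i] the diagonal is [2, 2, 1, 1, 2, 2, 2, 2, 2]. L is symmetric positive semidefinite, so every eigenvalue is real and nonnegative. The 2 zero eigenvalues correspond to the 2 connected components. The eigenvalues sum to 16, which equals trace(L) = 2|E|. There are 2 zeros in the spectrum, matching the 2 components.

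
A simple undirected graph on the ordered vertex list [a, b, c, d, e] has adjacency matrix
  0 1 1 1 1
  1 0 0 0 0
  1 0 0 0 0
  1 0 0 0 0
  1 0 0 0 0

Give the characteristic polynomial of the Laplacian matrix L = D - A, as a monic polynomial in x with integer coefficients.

Reading degrees in the order [a, b, c, d, e] gives [4, 1, 1, 1, 1]; set D = diag(4, 1, 1, 1, 1) and form L = D - A. L has integer entries, so p(x) = det(xI - L) has integer coefficients. Expanding the determinant yields x^5 - 8x^4 + 18x^3 - 16x^2 + 5x. The constant term is 0 because L is singular (the all-ones vector lies in its kernel). The largest eigenvalue, 5, is at most the vertex count 5.

x^5 - 8x^4 + 18x^3 - 16x^2 + 5x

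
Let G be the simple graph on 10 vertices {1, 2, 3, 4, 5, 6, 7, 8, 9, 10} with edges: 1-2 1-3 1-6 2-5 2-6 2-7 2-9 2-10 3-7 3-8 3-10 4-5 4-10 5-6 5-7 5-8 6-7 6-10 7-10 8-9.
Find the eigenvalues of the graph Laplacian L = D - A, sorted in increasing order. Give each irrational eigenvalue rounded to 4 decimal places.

With the vertex order [1, 2, 3, 4, 5, 6, 7, 8, 9, 10], the degrees are [3, 6, 4, 2, 5, 5, 5, 3, 2, 5], giving D = diag(3, 6, 4, 2, 5, 5, 5, 3, 2, 5) and L = D - A. L is symmetric positive semidefinite, so every eigenvalue is real and nonnegative. The single zero eigenvalue shows the graph is connected. There is one zero in the spectrum, matching the 1 component.

[0, 1.4191, 1.8630, 2.9222, 3.3697, 3.9865, 5.6147, 6.5051, 6.7348, 7.5848]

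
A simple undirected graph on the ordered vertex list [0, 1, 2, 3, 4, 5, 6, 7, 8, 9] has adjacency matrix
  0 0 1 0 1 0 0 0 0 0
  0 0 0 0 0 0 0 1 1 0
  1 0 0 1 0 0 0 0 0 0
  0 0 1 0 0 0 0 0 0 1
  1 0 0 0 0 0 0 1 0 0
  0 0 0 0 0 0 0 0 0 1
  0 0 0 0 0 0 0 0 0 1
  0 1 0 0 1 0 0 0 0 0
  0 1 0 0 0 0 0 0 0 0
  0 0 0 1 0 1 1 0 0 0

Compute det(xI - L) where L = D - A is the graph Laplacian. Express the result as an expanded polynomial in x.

x^10 - 18x^9 + 135x^8 - 548x^7 + 1310x^6 - 1882x^5 + 1590x^4 - 736x^3 + 158x^2 - 10x

Each diagonal entry of L is the vertex degree and each off-diagonal entry is -1 where an edge is present, 0 otherwise; in the order [0, 1, 2, 3, 4, 5, 6, 7, 8, 9] the diagonal is [2, 2, 2, 2, 2, 1, 1, 2, 1, 3]. L has integer entries, so p(x) = det(xI - L) has integer coefficients. Expanding the determinant yields x^10 - 18x^9 + 135x^8 - 548x^7 + 1310x^6 - 1882x^5 + 1590x^4 - 736x^3 + 158x^2 - 10x. The constant term is 0 because L is singular (the all-ones vector lies in its kernel). There is one zero in the spectrum, matching the 1 component.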